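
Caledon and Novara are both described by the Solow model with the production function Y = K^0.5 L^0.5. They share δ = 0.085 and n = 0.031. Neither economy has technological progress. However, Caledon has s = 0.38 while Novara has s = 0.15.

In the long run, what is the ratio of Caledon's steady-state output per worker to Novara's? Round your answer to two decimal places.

y*_C / y*_N ≈ 2.53

Steady-state y* = [s/(n + δ)]^(α/(1−α)), so the ratio is [ (s_C/(n + δ)_C) / (s_N/(n + δ)_N) ]^1.
s_C/(n + δ)_C = 0.38/0.116 = 3.2759; s_N/(n + δ)_N = 0.15/0.116 = 1.2931.
Ratio = (3.2759/1.2931)^1 = 2.5334^1 ≈ 2.5334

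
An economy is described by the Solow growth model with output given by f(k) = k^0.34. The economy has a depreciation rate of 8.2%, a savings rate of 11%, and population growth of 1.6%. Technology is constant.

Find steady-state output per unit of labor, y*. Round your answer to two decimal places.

y* ≈ 1.06

At the steady state, Δk = 0, so s·k^α = (n + δ)·k.
Dividing both sides by k: k^(1−α) = s / (n + δ).
k^0.66 = 0.11 / (0.016 + 0.082) = 0.11 / 0.098 = 1.1224
k* = 1.1224^(1/0.66) ≈ 1.1912
y* = (k*)^α = 1.1912^0.34 ≈ 1.0613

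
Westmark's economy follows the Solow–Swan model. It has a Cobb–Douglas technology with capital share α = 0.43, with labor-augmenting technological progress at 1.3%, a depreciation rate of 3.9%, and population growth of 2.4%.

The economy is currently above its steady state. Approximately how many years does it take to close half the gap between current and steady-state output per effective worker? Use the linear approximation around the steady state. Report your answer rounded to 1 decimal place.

t_½ ≈ 16.0 years

Near the steady state the convergence rate is λ = (1 − α)(n + g + δ).
λ = (1 − 0.43) × 0.076 = 0.57 × 0.076 = 0.04332
Half-life = ln 2 / λ = 0.6931 / 0.04332 ≈ 16.00 years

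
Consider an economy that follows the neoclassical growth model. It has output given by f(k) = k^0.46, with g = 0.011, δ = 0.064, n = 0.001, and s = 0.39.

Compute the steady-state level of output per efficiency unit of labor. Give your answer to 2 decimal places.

In steady state, investment equals break-even investment: s·k^α = (n + g + δ)·k.
Rearranging, k^(1−α) = s / (n + g + δ).
k^0.54 = 0.39 / (0.001 + 0.011 + 0.064) = 0.39 / 0.076 = 5.1316
k* = 5.1316^(1/0.54) ≈ 20.6673
y* = (k*)^α = 20.6673^0.46 ≈ 4.0275

y* ≈ 4.03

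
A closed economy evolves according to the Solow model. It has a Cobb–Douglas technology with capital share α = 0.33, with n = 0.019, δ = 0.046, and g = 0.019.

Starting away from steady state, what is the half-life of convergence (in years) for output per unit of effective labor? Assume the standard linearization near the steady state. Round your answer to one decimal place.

about 12.3 years

Near the steady state the convergence rate is λ = (1 − α)(n + g + δ).
λ = (1 − 0.33) × 0.084 = 0.67 × 0.084 = 0.05628
Half-life = ln 2 / λ = 0.6931 / 0.05628 ≈ 12.32 years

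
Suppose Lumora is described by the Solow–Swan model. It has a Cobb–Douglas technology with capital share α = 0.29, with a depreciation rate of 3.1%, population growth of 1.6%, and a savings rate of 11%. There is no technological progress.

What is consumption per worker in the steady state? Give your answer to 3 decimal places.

c* = 1.260

Steady state requires s·f(k) = (n + δ)·k, i.e. s·k^α = (n + δ)·k.
Rearranging, k^(1−α) = s / (n + δ).
k^0.71 = 0.11 / (0.016 + 0.031) = 0.11 / 0.047 = 2.3404
k* = 2.3404^(1/0.71) ≈ 3.3123
y* = (k*)^α = 3.3123^0.29 ≈ 1.4153
c* = (1 − s)·y* = (1 − 0.11) × 1.4153 ≈ 1.2596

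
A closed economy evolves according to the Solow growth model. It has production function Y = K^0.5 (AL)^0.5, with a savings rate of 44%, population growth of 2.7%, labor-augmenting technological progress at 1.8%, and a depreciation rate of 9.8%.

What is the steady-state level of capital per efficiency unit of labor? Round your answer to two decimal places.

k* ≈ 9.47

In steady state, investment equals break-even investment: s·k^α = (n + g + δ)·k.
Dividing both sides by k: k^(1−α) = s / (n + g + δ).
k^0.5 = 0.44 / (0.027 + 0.018 + 0.098) = 0.44 / 0.143 = 3.0769
k* = 3.0769^(1/0.5) ≈ 9.4673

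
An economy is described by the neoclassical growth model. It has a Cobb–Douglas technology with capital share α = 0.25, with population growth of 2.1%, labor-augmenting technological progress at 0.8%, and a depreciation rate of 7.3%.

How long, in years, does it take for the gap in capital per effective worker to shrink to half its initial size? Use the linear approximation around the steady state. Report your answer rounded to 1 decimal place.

t_½ ≈ 9.1 years

Near the steady state the convergence rate is λ = (1 − α)(n + g + δ).
λ = (1 − 0.25) × 0.102 = 0.75 × 0.102 = 0.0765
Half-life = ln 2 / λ = 0.6931 / 0.0765 ≈ 9.06 years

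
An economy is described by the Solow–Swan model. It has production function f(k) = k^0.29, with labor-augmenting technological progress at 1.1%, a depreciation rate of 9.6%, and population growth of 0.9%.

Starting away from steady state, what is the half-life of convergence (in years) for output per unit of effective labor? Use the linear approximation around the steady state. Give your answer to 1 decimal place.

Near the steady state the convergence rate is λ = (1 − α)(n + g + δ).
λ = (1 − 0.29) × 0.116 = 0.71 × 0.116 = 0.08236
Half-life = ln 2 / λ = 0.6931 / 0.08236 ≈ 8.42 years

about 8.4 years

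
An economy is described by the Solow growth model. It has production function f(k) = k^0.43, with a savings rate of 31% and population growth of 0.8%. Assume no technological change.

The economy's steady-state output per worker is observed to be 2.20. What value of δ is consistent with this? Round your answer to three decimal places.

δ ≈ 0.101

At the steady state, Δk = 0, so s·k^α = (n + δ)·k.
Since y* = [s/(n + δ)]^(α/(1−α)), we have s/(n + δ) = (y*)^((1−α)/α) = 2.20^1.3256 = 2.8439.
Therefore n + δ = s / 2.8439 = 0.31 / 2.8439 = 0.1090, so δ = 0.1090 − 0.008 = 0.1010.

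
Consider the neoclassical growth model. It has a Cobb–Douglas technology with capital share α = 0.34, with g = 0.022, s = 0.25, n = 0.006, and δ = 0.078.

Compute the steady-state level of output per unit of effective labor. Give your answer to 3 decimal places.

In steady state, investment equals break-even investment: s·k^α = (n + g + δ)·k.
Dividing both sides by k: k^(1−α) = s / (n + g + δ).
k^0.66 = 0.25 / (0.006 + 0.022 + 0.078) = 0.25 / 0.106 = 2.3585
k* = 2.3585^(1/0.66) ≈ 3.6694
y* = (k*)^α = 3.6694^0.34 ≈ 1.5558

y* ≈ 1.556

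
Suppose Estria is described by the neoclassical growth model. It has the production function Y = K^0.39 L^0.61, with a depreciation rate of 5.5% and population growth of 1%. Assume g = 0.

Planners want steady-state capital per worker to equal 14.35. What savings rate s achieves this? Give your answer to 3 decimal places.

In steady state, investment equals break-even investment: s·k^α = (n + δ)·k.
So s / (n + δ) = (k*)^(1−α) = 14.35^0.61 = 5.0778.
Therefore s = 5.0778 × (n + δ) = 5.0778 × 0.065 = 0.3301.

s ≈ 0.330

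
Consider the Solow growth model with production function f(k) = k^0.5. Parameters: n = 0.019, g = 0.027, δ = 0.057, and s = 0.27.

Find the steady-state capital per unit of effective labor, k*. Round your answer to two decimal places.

In steady state, investment equals break-even investment: s·k^α = (n + g + δ)·k.
Rearranging, k^(1−α) = s / (n + g + δ).
k^0.5 = 0.27 / (0.019 + 0.027 + 0.057) = 0.27 / 0.103 = 2.6214
k* = 2.6214^(1/0.5) ≈ 6.8717

k* = 6.87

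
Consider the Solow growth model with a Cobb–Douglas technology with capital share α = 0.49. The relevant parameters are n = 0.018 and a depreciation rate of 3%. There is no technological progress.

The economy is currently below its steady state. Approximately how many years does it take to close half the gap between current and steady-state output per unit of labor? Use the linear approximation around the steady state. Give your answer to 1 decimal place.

t_½ ≈ 28.3 years

Near the steady state the convergence rate is λ = (1 − α)(n + δ).
λ = (1 − 0.49) × 0.048 = 0.51 × 0.048 = 0.02448
Half-life = ln 2 / λ = 0.6931 / 0.02448 ≈ 28.31 years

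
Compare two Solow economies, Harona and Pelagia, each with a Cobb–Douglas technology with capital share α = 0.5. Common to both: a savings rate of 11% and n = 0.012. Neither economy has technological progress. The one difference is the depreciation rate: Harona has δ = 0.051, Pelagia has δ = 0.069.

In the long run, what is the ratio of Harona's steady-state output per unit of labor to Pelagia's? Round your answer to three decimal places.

ratio ≈ 1.286

Steady-state y* = [s/(n + δ)]^(α/(1−α)), so the ratio is [ (s_H/(n + δ)_H) / (s_P/(n + δ)_P) ]^1.
s_H/(n + δ)_H = 0.11/0.063 = 1.7460; s_P/(n + δ)_P = 0.11/0.081 = 1.3580.
Ratio = (1.7460/1.3580)^1 = 1.2857^1 ≈ 1.2857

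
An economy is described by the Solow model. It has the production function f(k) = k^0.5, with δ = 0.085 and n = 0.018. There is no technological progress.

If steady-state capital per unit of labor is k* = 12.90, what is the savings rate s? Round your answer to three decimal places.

Steady state requires s·f(k) = (n + δ)·k, i.e. s·k^α = (n + δ)·k.
So s / (n + δ) = (k*)^(1−α) = 12.90^0.5 = 3.5917.
Therefore s = 3.5917 × (n + δ) = 3.5917 × 0.103 = 0.3699.

s ≈ 0.370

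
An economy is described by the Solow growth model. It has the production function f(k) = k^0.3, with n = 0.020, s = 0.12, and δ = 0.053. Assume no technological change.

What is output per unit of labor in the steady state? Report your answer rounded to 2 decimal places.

In steady state, investment equals break-even investment: s·k^α = (n + δ)·k.
Dividing both sides by k: k^(1−α) = s / (n + δ).
k^0.7 = 0.12 / (0.020 + 0.053) = 0.12 / 0.073 = 1.6438
k* = 1.6438^(1/0.7) ≈ 2.0340
y* = (k*)^α = 2.0340^0.3 ≈ 1.2374

y* = 1.24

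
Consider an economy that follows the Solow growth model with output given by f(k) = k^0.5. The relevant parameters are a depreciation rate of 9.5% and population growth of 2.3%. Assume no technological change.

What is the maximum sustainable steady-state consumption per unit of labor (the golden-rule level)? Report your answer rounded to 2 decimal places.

At the golden rule, f'(k) = n + δ, so α·k^(α−1) = n + δ and k_gold = (α/(n + δ))^(1/(1−α)).
k_gold = (0.5/0.118)^(1/0.5) = 4.2373^2 ≈ 17.9547
c_gold = f(k_gold) − (n + δ)·k_gold = 4.2373 − 0.118×17.9547 ≈ 2.1186

c_gold ≈ 2.12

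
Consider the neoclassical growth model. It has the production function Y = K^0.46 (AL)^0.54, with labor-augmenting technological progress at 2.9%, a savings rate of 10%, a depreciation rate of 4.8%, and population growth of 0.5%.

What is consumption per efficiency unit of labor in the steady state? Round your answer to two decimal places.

In steady state, investment equals break-even investment: s·k^α = (n + g + δ)·k.
Dividing both sides by k: k^(1−α) = s / (n + g + δ).
k^0.54 = 0.10 / (0.005 + 0.029 + 0.048) = 0.10 / 0.082 = 1.2195
k* = 1.2195^(1/0.54) ≈ 1.4441
y* = (k*)^α = 1.4441^0.46 ≈ 1.1842
c* = (1 − s)·y* = (1 − 0.10) × 1.1842 ≈ 1.0658

c* ≈ 1.07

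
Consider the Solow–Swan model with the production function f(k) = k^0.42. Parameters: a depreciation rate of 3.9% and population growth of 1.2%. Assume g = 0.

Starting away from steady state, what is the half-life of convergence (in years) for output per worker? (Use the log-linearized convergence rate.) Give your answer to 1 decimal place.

Near the steady state the convergence rate is λ = (1 − α)(n + δ).
λ = (1 − 0.42) × 0.051 = 0.58 × 0.051 = 0.02958
Half-life = ln 2 / λ = 0.6931 / 0.02958 ≈ 23.43 years

t_½ ≈ 23.4 years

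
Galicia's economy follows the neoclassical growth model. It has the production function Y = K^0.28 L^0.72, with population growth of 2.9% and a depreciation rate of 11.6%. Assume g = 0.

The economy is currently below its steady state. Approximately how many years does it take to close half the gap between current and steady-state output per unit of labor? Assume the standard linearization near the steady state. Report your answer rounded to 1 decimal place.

Near the steady state the convergence rate is λ = (1 − α)(n + δ).
λ = (1 − 0.28) × 0.145 = 0.72 × 0.145 = 0.1044
Half-life = ln 2 / λ = 0.6931 / 0.1044 ≈ 6.64 years

half-life ≈ 6.6 years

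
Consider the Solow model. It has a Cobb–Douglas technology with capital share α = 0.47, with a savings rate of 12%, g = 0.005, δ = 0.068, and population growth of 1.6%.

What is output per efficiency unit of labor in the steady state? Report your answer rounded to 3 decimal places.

y* ≈ 1.303

Steady state requires s·f(k) = (n + g + δ)·k, i.e. s·k^α = (n + g + δ)·k.
Dividing both sides by k: k^(1−α) = s / (n + g + δ).
k^0.53 = 0.12 / (0.016 + 0.005 + 0.068) = 0.12 / 0.089 = 1.3483
k* = 1.3483^(1/0.53) ≈ 1.7574
y* = (k*)^α = 1.7574^0.47 ≈ 1.3034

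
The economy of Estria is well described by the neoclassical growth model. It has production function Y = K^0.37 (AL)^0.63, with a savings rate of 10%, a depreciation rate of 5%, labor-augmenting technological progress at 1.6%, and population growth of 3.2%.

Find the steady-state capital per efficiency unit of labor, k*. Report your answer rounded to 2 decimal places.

k* ≈ 1.03

Steady state requires s·f(k) = (n + g + δ)·k, i.e. s·k^α = (n + g + δ)·k.
Rearranging, k^(1−α) = s / (n + g + δ).
k^0.63 = 0.10 / (0.032 + 0.016 + 0.050) = 0.10 / 0.098 = 1.0204
k* = 1.0204^(1/0.63) ≈ 1.0326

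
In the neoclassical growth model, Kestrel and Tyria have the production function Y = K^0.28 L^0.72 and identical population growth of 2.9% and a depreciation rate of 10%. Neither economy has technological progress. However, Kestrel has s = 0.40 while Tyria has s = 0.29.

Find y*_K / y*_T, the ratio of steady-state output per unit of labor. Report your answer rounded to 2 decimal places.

Steady-state y* = [s/(n + δ)]^(α/(1−α)), so the ratio is [ (s_K/(n + δ)_K) / (s_T/(n + δ)_T) ]^0.3889.
s_K/(n + δ)_K = 0.40/0.129 = 3.1008; s_T/(n + δ)_T = 0.29/0.129 = 2.2481.
Ratio = (3.1008/2.2481)^0.3889 = 1.3793^0.3889 ≈ 1.1332

ratio ≈ 1.13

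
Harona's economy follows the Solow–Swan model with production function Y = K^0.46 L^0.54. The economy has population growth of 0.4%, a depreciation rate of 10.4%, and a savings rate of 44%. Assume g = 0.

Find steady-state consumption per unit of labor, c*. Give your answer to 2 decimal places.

Steady state requires s·f(k) = (n + δ)·k, i.e. s·k^α = (n + δ)·k.
Rearranging, k^(1−α) = s / (n + δ).
k^0.54 = 0.44 / (0.004 + 0.104) = 0.44 / 0.108 = 4.0741
k* = 4.0741^(1/0.54) ≈ 13.4800
y* = (k*)^α = 13.4800^0.46 ≈ 3.3087
c* = (1 − s)·y* = (1 − 0.44) × 3.3087 ≈ 1.8529

c* ≈ 1.85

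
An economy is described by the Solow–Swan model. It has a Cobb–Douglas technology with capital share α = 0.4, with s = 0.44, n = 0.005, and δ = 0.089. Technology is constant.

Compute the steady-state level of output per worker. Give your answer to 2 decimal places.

y* = 2.80

At the steady state, Δk = 0, so s·k^α = (n + δ)·k.
Dividing both sides by k: k^(1−α) = s / (n + δ).
k^0.6 = 0.44 / (0.005 + 0.089) = 0.44 / 0.094 = 4.6809
k* = 4.6809^(1/0.6) ≈ 13.0983
y* = (k*)^α = 13.0983^0.4 ≈ 2.7982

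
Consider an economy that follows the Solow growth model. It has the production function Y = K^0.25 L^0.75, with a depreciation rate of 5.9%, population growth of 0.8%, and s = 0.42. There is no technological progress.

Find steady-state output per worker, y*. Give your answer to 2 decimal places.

Steady state requires s·f(k) = (n + δ)·k, i.e. s·k^α = (n + δ)·k.
Rearranging, k^(1−α) = s / (n + δ).
k^0.75 = 0.42 / (0.008 + 0.059) = 0.42 / 0.067 = 6.2687
k* = 6.2687^(1/0.75) ≈ 11.5585
y* = (k*)^α = 11.5585^0.25 ≈ 1.8438

y* = 1.84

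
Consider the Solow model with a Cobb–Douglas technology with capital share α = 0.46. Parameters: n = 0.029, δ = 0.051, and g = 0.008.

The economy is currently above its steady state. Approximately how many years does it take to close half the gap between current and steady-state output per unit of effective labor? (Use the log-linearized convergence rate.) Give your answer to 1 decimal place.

t_½ ≈ 14.6 years

Near the steady state the convergence rate is λ = (1 − α)(n + g + δ).
λ = (1 − 0.46) × 0.088 = 0.54 × 0.088 = 0.04752
Half-life = ln 2 / λ = 0.6931 / 0.04752 ≈ 14.59 years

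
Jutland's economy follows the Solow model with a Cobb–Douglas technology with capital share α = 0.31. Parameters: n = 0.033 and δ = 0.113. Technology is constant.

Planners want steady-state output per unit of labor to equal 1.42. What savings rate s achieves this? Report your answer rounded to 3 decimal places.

In steady state, investment equals break-even investment: s·k^α = (n + δ)·k.
Since y* = [s/(n + δ)]^(α/(1−α)), we have s/(n + δ) = (y*)^((1−α)/α) = 1.42^2.2258 = 2.1825.
Therefore s = 2.1825 × (n + δ) = 2.1825 × 0.146 = 0.3186.

s ≈ 0.319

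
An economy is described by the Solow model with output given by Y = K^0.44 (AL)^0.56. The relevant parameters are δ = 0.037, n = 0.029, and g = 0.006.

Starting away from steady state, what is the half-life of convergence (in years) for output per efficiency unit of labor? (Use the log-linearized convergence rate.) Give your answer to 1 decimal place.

Near the steady state the convergence rate is λ = (1 − α)(n + g + δ).
λ = (1 − 0.44) × 0.072 = 0.56 × 0.072 = 0.04032
Half-life = ln 2 / λ = 0.6931 / 0.04032 ≈ 17.19 years

about 17.2 years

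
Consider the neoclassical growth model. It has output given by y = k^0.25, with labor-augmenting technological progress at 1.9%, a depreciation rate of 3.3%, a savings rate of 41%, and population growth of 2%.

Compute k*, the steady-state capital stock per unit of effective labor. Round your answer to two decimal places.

k* = 10.17

In steady state, investment equals break-even investment: s·k^α = (n + g + δ)·k.
Dividing both sides by k: k^(1−α) = s / (n + g + δ).
k^0.75 = 0.41 / (0.020 + 0.019 + 0.033) = 0.41 / 0.072 = 5.6944
k* = 5.6944^(1/0.75) ≈ 10.1687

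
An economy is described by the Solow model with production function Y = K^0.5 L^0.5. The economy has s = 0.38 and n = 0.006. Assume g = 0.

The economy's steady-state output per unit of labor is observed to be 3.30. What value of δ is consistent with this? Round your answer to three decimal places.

δ ≈ 0.109

In steady state, investment equals break-even investment: s·k^α = (n + δ)·k.
Since y* = [s/(n + δ)]^(α/(1−α)), we have s/(n + δ) = (y*)^((1−α)/α) = 3.30^1 = 3.3000.
Therefore n + δ = s / 3.3000 = 0.38 / 3.3000 = 0.1152, so δ = 0.1152 − 0.006 = 0.1092.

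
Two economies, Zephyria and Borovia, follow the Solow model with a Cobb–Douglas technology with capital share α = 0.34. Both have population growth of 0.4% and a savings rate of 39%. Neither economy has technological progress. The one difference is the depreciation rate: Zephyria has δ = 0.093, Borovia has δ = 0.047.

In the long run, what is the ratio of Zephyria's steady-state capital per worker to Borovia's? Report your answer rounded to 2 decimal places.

Steady-state k* = [s/(n + δ)]^(1/(1−α)), so the ratio is [ (s_Z/(n + δ)_Z) / (s_B/(n + δ)_B) ]^1.5152.
s_Z/(n + δ)_Z = 0.39/0.097 = 4.0206; s_B/(n + δ)_B = 0.39/0.051 = 7.6471.
Ratio = (4.0206/7.6471)^1.5152 = 0.5258^1.5152 ≈ 0.3776

ratio ≈ 0.38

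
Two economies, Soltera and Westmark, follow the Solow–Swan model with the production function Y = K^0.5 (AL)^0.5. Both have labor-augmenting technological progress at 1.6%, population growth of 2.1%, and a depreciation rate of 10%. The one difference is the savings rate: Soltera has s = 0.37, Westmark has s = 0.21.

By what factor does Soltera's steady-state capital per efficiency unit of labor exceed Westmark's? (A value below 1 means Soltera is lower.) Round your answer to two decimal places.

Steady-state k* = [s/(n + g + δ)]^(1/(1−α)), so the ratio is [ (s_S/(n + g + δ)_S) / (s_W/(n + g + δ)_W) ]^2.
s_S/(n + g + δ)_S = 0.37/0.137 = 2.7007; s_W/(n + g + δ)_W = 0.21/0.137 = 1.5328.
Ratio = (2.7007/1.5328)^2 = 1.7619^2 ≈ 3.1043

ratio ≈ 3.10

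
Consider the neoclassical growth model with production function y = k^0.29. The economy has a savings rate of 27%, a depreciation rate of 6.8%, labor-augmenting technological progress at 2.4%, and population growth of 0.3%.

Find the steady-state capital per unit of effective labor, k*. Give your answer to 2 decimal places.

At the steady state, Δk = 0, so s·k^α = (n + g + δ)·k.
Dividing both sides by k: k^(1−α) = s / (n + g + δ).
k^0.71 = 0.27 / (0.003 + 0.024 + 0.068) = 0.27 / 0.095 = 2.8421
k* = 2.8421^(1/0.71) ≈ 4.3544

k* = 4.35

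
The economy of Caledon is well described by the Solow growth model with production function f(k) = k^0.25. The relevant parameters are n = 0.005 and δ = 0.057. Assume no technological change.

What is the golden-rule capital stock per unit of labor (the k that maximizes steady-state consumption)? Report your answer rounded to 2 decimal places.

k_gold ≈ 6.42

The golden rule sets f'(k) = n + δ, i.e. α·k^(α−1) = n + δ.
So k^(1−α) = α / (n + δ) = 0.25 / 0.062 = 4.0323.
k_gold = 4.0323^(1/0.75) ≈ 6.4181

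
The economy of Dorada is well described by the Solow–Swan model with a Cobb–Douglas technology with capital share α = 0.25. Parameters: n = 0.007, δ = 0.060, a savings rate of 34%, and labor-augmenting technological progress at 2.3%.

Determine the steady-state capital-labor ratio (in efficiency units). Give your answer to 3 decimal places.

In steady state, investment equals break-even investment: s·k^α = (n + g + δ)·k.
Dividing both sides by k: k^(1−α) = s / (n + g + δ).
k^0.75 = 0.34 / (0.007 + 0.023 + 0.060) = 0.34 / 0.090 = 3.7778
k* = 3.7778^(1/0.75) ≈ 5.8837

k* ≈ 5.884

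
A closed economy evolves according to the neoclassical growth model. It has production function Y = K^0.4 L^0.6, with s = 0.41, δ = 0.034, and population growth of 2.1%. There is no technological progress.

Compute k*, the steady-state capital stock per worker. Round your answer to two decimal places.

k* ≈ 28.45

Steady state requires s·f(k) = (n + δ)·k, i.e. s·k^α = (n + δ)·k.
Dividing both sides by k: k^(1−α) = s / (n + δ).
k^0.6 = 0.41 / (0.021 + 0.034) = 0.41 / 0.055 = 7.4545
k* = 7.4545^(1/0.6) ≈ 28.4466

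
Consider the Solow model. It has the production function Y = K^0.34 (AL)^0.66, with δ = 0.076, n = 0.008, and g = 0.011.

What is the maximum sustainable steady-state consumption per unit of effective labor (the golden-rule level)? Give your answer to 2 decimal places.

At the golden rule, f'(k) = n + g + δ, so α·k^(α−1) = n + g + δ and k_gold = (α/(n + g + δ))^(1/(1−α)).
k_gold = (0.34/0.095)^(1/0.66) = 3.5789^1.5152 ≈ 6.9031
c_gold = f(k_gold) − (n + g + δ)·k_gold = 1.9287 − 0.095×6.9031 ≈ 1.2729

c_gold ≈ 1.27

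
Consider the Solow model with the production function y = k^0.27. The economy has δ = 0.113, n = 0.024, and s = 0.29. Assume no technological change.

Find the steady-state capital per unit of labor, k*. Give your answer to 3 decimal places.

Steady state requires s·f(k) = (n + δ)·k, i.e. s·k^α = (n + δ)·k.
Dividing both sides by k: k^(1−α) = s / (n + δ).
k^0.73 = 0.29 / (0.024 + 0.113) = 0.29 / 0.137 = 2.1168
k* = 2.1168^(1/0.73) ≈ 2.7934

k* ≈ 2.793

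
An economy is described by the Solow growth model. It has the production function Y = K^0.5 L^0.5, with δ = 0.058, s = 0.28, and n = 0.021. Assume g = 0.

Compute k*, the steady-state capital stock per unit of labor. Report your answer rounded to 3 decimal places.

k* = 12.562

At the steady state, Δk = 0, so s·k^α = (n + δ)·k.
Rearranging, k^(1−α) = s / (n + δ).
k^0.5 = 0.28 / (0.021 + 0.058) = 0.28 / 0.079 = 3.5443
k* = 3.5443^(1/0.5) ≈ 12.5621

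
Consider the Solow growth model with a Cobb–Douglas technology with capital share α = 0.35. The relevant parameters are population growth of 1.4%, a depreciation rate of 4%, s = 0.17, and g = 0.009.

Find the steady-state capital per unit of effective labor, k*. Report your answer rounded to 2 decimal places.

In steady state, investment equals break-even investment: s·k^α = (n + g + δ)·k.
Rearranging, k^(1−α) = s / (n + g + δ).
k^0.65 = 0.17 / (0.014 + 0.009 + 0.040) = 0.17 / 0.063 = 2.6984
k* = 2.6984^(1/0.65) ≈ 4.6051

k* = 4.61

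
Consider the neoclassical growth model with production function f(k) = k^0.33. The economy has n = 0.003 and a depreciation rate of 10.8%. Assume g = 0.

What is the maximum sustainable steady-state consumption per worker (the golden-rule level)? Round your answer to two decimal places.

At the golden rule, f'(k) = n + δ, so α·k^(α−1) = n + δ and k_gold = (α/(n + δ))^(1/(1−α)).
k_gold = (0.33/0.111)^(1/0.67) = 2.9730^1.4925 ≈ 5.0844
c_gold = f(k_gold) − (n + δ)·k_gold = 1.7102 − 0.111×5.0844 ≈ 1.1458

c_gold ≈ 1.15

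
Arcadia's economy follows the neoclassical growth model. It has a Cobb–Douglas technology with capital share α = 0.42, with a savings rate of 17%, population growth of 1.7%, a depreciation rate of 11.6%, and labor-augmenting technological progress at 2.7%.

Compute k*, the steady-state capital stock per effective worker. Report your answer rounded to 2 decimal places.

k* = 1.11

At the steady state, Δk = 0, so s·k^α = (n + g + δ)·k.
Dividing both sides by k: k^(1−α) = s / (n + g + δ).
k^0.58 = 0.17 / (0.017 + 0.027 + 0.116) = 0.17 / 0.160 = 1.0625
k* = 1.0625^(1/0.58) ≈ 1.1102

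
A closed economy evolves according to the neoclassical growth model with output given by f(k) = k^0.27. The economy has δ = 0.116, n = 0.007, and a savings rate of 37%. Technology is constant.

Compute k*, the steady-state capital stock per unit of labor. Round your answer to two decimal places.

At the steady state, Δk = 0, so s·k^α = (n + δ)·k.
Rearranging, k^(1−α) = s / (n + δ).
k^0.73 = 0.37 / (0.007 + 0.116) = 0.37 / 0.123 = 3.0081
k* = 3.0081^(1/0.73) ≈ 4.5206

k* ≈ 4.52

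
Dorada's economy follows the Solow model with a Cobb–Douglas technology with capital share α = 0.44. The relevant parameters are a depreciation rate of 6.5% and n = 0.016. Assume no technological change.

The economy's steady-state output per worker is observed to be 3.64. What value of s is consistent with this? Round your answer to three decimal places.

s ≈ 0.419

At the steady state, Δk = 0, so s·k^α = (n + δ)·k.
Since y* = [s/(n + δ)]^(α/(1−α)), we have s/(n + δ) = (y*)^((1−α)/α) = 3.64^1.2727 = 5.1774.
Therefore s = 5.1774 × (n + δ) = 5.1774 × 0.081 = 0.4194.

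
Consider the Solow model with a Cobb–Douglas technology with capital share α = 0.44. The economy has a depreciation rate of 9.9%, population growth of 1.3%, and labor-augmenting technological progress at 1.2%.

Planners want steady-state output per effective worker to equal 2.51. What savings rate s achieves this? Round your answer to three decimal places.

s ≈ 0.400

In steady state, investment equals break-even investment: s·k^α = (n + g + δ)·k.
Since y* = [s/(n + g + δ)]^(α/(1−α)), we have s/(n + g + δ) = (y*)^((1−α)/α) = 2.51^1.2727 = 3.2260.
Therefore s = 3.2260 × (n + g + δ) = 3.2260 × 0.124 = 0.4000.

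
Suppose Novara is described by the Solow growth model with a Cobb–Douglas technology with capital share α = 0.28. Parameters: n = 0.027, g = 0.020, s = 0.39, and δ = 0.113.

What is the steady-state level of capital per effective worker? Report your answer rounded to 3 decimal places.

k* ≈ 3.447

Steady state requires s·f(k) = (n + g + δ)·k, i.e. s·k^α = (n + g + δ)·k.
Dividing both sides by k: k^(1−α) = s / (n + g + δ).
k^0.72 = 0.39 / (0.027 + 0.020 + 0.113) = 0.39 / 0.160 = 2.4375
k* = 2.4375^(1/0.72) ≈ 3.4469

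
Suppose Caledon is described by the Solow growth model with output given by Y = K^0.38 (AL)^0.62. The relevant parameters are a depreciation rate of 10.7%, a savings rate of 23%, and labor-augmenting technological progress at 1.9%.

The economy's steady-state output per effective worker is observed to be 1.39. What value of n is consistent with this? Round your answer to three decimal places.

At the steady state, Δk = 0, so s·k^α = (n + g + δ)·k.
Since y* = [s/(n + g + δ)]^(α/(1−α)), we have s/(n + g + δ) = (y*)^((1−α)/α) = 1.39^1.6316 = 1.7114.
Therefore n + g + δ = s / 1.7114 = 0.23 / 1.7114 = 0.1344, so n = 0.1344 − 0.126 = 0.0084.

n ≈ 0.008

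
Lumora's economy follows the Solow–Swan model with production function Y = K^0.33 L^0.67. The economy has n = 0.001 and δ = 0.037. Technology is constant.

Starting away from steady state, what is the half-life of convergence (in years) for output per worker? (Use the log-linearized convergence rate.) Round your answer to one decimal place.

Near the steady state the convergence rate is λ = (1 − α)(n + δ).
λ = (1 − 0.33) × 0.038 = 0.67 × 0.038 = 0.02546
Half-life = ln 2 / λ = 0.6931 / 0.02546 ≈ 27.22 years

about 27.2 years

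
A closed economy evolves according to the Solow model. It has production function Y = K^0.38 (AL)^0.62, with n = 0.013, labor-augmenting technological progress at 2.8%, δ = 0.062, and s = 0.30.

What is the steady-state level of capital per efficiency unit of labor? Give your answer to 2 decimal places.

k* = 5.61

At the steady state, Δk = 0, so s·k^α = (n + g + δ)·k.
Dividing both sides by k: k^(1−α) = s / (n + g + δ).
k^0.62 = 0.30 / (0.013 + 0.028 + 0.062) = 0.30 / 0.103 = 2.9126
k* = 2.9126^(1/0.62) ≈ 5.6084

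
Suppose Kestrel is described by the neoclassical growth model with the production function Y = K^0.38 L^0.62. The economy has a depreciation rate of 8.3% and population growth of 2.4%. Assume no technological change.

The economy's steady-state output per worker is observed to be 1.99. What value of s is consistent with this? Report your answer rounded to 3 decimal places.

Steady state requires s·f(k) = (n + δ)·k, i.e. s·k^α = (n + δ)·k.
Since y* = [s/(n + δ)]^(α/(1−α)), we have s/(n + δ) = (y*)^((1−α)/α) = 1.99^1.6316 = 3.0733.
Therefore s = 3.0733 × (n + δ) = 3.0733 × 0.107 = 0.3288.

s ≈ 0.329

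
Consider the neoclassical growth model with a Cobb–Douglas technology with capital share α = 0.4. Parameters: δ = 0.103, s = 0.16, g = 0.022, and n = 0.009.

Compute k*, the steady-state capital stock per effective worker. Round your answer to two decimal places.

Steady state requires s·f(k) = (n + g + δ)·k, i.e. s·k^α = (n + g + δ)·k.
Rearranging, k^(1−α) = s / (n + g + δ).
k^0.6 = 0.16 / (0.009 + 0.022 + 0.103) = 0.16 / 0.134 = 1.1940
k* = 1.1940^(1/0.6) ≈ 1.3438

k* = 1.34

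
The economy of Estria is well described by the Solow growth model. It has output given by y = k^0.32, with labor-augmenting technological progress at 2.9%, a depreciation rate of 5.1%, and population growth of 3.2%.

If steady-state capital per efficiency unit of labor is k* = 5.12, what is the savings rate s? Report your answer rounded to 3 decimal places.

At the steady state, Δk = 0, so s·k^α = (n + g + δ)·k.
So s / (n + g + δ) = (k*)^(1−α) = 5.12^0.68 = 3.0360.
Therefore s = 3.0360 × (n + g + δ) = 3.0360 × 0.112 = 0.3400.

s ≈ 0.340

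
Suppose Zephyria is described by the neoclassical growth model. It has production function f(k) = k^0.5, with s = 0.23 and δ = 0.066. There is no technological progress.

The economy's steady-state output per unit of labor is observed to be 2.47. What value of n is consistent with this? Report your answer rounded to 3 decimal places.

In steady state, investment equals break-even investment: s·k^α = (n + δ)·k.
Since y* = [s/(n + δ)]^(α/(1−α)), we have s/(n + δ) = (y*)^((1−α)/α) = 2.47^1 = 2.4700.
Therefore n + δ = s / 2.4700 = 0.23 / 2.4700 = 0.0931, so n = 0.0931 − 0.066 = 0.0271.

n ≈ 0.027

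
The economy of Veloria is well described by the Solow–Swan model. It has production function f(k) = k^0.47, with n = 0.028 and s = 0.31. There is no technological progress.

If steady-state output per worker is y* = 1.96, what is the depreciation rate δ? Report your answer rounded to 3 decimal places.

Steady state requires s·f(k) = (n + δ)·k, i.e. s·k^α = (n + δ)·k.
Since y* = [s/(n + δ)]^(α/(1−α)), we have s/(n + δ) = (y*)^((1−α)/α) = 1.96^1.1277 = 2.1359.
Therefore n + δ = s / 2.1359 = 0.31 / 2.1359 = 0.1451, so δ = 0.1451 − 0.028 = 0.1171.

δ ≈ 0.117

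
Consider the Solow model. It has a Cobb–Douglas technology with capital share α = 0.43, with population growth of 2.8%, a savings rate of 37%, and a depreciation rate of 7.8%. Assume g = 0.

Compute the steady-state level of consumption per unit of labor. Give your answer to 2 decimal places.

c* ≈ 1.62

Steady state requires s·f(k) = (n + δ)·k, i.e. s·k^α = (n + δ)·k.
Dividing both sides by k: k^(1−α) = s / (n + δ).
k^0.57 = 0.37 / (0.028 + 0.078) = 0.37 / 0.106 = 3.4906
k* = 3.4906^(1/0.57) ≈ 8.9631
y* = (k*)^α = 8.9631^0.43 ≈ 2.5678
c* = (1 − s)·y* = (1 − 0.37) × 2.5678 ≈ 1.6177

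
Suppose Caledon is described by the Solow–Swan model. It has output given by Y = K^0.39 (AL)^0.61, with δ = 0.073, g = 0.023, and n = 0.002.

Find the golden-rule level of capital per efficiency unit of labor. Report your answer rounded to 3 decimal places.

k_gold ≈ 9.624

The golden rule sets f'(k) = n + g + δ, i.e. α·k^(α−1) = n + g + δ.
So k^(1−α) = α / (n + g + δ) = 0.39 / 0.098 = 3.9796.
k_gold = 3.9796^(1/0.61) ≈ 9.6237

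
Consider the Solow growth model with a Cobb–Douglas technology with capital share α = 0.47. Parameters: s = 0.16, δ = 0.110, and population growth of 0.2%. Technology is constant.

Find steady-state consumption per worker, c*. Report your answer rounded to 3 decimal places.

c* ≈ 1.153

At the steady state, Δk = 0, so s·k^α = (n + δ)·k.
Rearranging, k^(1−α) = s / (n + δ).
k^0.53 = 0.16 / (0.002 + 0.110) = 0.16 / 0.112 = 1.4286
k* = 1.4286^(1/0.53) ≈ 1.9601
y* = (k*)^α = 1.9601^0.47 ≈ 1.3721
c* = (1 − s)·y* = (1 − 0.16) × 1.3721 ≈ 1.1526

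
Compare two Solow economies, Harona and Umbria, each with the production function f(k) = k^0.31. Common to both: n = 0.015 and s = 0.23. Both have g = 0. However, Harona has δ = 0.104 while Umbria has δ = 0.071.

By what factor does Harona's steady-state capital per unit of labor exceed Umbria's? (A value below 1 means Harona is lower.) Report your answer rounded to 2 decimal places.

k*_H / k*_U ≈ 0.62

Steady-state k* = [s/(n + δ)]^(1/(1−α)), so the ratio is [ (s_H/(n + δ)_H) / (s_U/(n + δ)_U) ]^1.4493.
s_H/(n + δ)_H = 0.23/0.119 = 1.9328; s_U/(n + δ)_U = 0.23/0.086 = 2.6744.
Ratio = (1.9328/2.6744)^1.4493 = 0.7227^1.4493 ≈ 0.6246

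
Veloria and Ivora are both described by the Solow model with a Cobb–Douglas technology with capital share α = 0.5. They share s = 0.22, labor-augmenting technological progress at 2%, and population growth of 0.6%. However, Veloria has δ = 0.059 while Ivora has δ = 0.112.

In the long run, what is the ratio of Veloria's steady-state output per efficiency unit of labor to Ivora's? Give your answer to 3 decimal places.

y*_V / y*_I ≈ 1.624

Steady-state y* = [s/(n + g + δ)]^(α/(1−α)), so the ratio is [ (s_V/(n + g + δ)_V) / (s_I/(n + g + δ)_I) ]^1.
s_V/(n + g + δ)_V = 0.22/0.085 = 2.5882; s_I/(n + g + δ)_I = 0.22/0.138 = 1.5942.
Ratio = (2.5882/1.5942)^1 = 1.6235^1 ≈ 1.6235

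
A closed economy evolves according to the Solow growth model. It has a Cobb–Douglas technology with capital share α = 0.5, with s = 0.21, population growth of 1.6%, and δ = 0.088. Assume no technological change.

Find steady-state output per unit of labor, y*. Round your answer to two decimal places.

y* = 2.02

In steady state, investment equals break-even investment: s·k^α = (n + δ)·k.
Rearranging, k^(1−α) = s / (n + δ).
k^0.5 = 0.21 / (0.016 + 0.088) = 0.21 / 0.104 = 2.0192
k* = 2.0192^(1/0.5) ≈ 4.0772
y* = (k*)^α = 4.0772^0.5 ≈ 2.0192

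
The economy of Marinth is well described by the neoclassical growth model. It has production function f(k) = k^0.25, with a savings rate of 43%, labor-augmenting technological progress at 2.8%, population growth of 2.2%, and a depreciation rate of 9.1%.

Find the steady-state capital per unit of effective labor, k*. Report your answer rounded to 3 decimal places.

k* = 4.422

In steady state, investment equals break-even investment: s·k^α = (n + g + δ)·k.
Rearranging, k^(1−α) = s / (n + g + δ).
k^0.75 = 0.43 / (0.022 + 0.028 + 0.091) = 0.43 / 0.141 = 3.0496
k* = 3.0496^(1/0.75) ≈ 4.4224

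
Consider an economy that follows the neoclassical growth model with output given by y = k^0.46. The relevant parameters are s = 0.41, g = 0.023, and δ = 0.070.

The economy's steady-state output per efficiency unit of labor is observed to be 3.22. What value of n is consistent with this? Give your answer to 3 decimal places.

In steady state, investment equals break-even investment: s·k^α = (n + g + δ)·k.
Since y* = [s/(n + g + δ)]^(α/(1−α)), we have s/(n + g + δ) = (y*)^((1−α)/α) = 3.22^1.1739 = 3.9461.
Therefore n + g + δ = s / 3.9461 = 0.41 / 3.9461 = 0.1039, so n = 0.1039 − 0.093 = 0.0109.

n ≈ 0.011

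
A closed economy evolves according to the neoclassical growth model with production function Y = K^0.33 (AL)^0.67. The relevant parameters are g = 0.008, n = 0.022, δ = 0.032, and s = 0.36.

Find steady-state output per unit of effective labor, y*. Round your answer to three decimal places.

At the steady state, Δk = 0, so s·k^α = (n + g + δ)·k.
Rearranging, k^(1−α) = s / (n + g + δ).
k^0.67 = 0.36 / (0.022 + 0.008 + 0.032) = 0.36 / 0.062 = 5.8065
k* = 5.8065^(1/0.67) ≈ 13.8093
y* = (k*)^α = 13.8093^0.33 ≈ 2.3782

y* ≈ 2.378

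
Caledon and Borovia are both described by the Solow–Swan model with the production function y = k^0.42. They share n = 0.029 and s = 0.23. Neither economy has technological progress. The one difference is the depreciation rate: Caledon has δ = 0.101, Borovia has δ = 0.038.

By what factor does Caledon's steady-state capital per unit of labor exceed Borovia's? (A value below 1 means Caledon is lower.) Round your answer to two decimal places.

Steady-state k* = [s/(n + δ)]^(1/(1−α)), so the ratio is [ (s_C/(n + δ)_C) / (s_B/(n + δ)_B) ]^1.7241.
s_C/(n + δ)_C = 0.23/0.130 = 1.7692; s_B/(n + δ)_B = 0.23/0.067 = 3.4328.
Ratio = (1.7692/3.4328)^1.7241 = 0.5154^1.7241 ≈ 0.3189

k*_C / k*_B ≈ 0.32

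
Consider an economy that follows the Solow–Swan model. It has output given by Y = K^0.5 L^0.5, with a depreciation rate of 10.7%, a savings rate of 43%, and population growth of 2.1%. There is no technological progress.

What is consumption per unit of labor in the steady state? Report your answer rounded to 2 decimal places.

Steady state requires s·f(k) = (n + δ)·k, i.e. s·k^α = (n + δ)·k.
Dividing both sides by k: k^(1−α) = s / (n + δ).
k^0.5 = 0.43 / (0.021 + 0.107) = 0.43 / 0.128 = 3.3594
k* = 3.3594^(1/0.5) ≈ 11.2856
y* = (k*)^α = 11.2856^0.5 ≈ 3.3594
c* = (1 − s)·y* = (1 − 0.43) × 3.3594 ≈ 1.9149

c* ≈ 1.91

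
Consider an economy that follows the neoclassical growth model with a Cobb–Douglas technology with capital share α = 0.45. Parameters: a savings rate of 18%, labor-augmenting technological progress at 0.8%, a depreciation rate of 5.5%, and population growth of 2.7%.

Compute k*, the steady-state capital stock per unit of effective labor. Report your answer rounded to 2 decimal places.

k* ≈ 3.53

In steady state, investment equals break-even investment: s·k^α = (n + g + δ)·k.
Rearranging, k^(1−α) = s / (n + g + δ).
k^0.55 = 0.18 / (0.027 + 0.008 + 0.055) = 0.18 / 0.090 = 2.0000
k* = 2.0000^(1/0.55) ≈ 3.5264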